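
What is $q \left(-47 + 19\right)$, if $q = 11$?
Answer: $-308$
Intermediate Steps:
$q \left(-47 + 19\right) = 11 \left(-47 + 19\right) = 11 \left(-28\right) = -308$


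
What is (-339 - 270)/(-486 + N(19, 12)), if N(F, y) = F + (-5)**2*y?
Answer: 609/167 ≈ 3.6467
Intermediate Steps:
N(F, y) = F + 25*y
(-339 - 270)/(-486 + N(19, 12)) = (-339 - 270)/(-486 + (19 + 25*12)) = -609/(-486 + (19 + 300)) = -609/(-486 + 319) = -609/(-167) = -609*(-1/167) = 609/167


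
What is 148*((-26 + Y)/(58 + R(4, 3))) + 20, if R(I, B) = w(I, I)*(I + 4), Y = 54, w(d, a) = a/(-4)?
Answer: 2572/25 ≈ 102.88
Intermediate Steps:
w(d, a) = -a/4 (w(d, a) = a*(-1/4) = -a/4)
R(I, B) = -I*(4 + I)/4 (R(I, B) = (-I/4)*(I + 4) = (-I/4)*(4 + I) = -I*(4 + I)/4)
148*((-26 + Y)/(58 + R(4, 3))) + 20 = 148*((-26 + 54)/(58 - 1/4*4*(4 + 4))) + 20 = 148*(28/(58 - 1/4*4*8)) + 20 = 148*(28/(58 - 8)) + 20 = 148*(28/50) + 20 = 148*(28*(1/50)) + 20 = 148*(14/25) + 20 = 2072/25 + 20 = 2572/25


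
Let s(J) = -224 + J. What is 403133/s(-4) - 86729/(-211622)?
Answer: -2244527303/1269732 ≈ -1767.7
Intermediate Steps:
403133/s(-4) - 86729/(-211622) = 403133/(-224 - 4) - 86729/(-211622) = 403133/(-228) - 86729*(-1/211622) = 403133*(-1/228) + 86729/211622 = -403133/228 + 86729/211622 = -2244527303/1269732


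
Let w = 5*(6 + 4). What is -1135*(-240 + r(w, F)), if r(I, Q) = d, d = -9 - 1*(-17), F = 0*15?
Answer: 263320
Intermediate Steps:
F = 0
w = 50 (w = 5*10 = 50)
d = 8 (d = -9 + 17 = 8)
r(I, Q) = 8
-1135*(-240 + r(w, F)) = -1135*(-240 + 8) = -1135*(-232) = 263320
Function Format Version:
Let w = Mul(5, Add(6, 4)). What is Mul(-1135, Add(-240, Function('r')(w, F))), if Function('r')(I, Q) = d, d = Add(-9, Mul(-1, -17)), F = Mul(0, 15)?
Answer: 263320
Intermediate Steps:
F = 0
w = 50 (w = Mul(5, 10) = 50)
d = 8 (d = Add(-9, 17) = 8)
Function('r')(I, Q) = 8
Mul(-1135, Add(-240, Function('r')(w, F))) = Mul(-1135, Add(-240, 8)) = Mul(-1135, -232) = 263320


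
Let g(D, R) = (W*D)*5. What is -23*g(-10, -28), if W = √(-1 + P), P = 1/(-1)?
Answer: 1150*I*√2 ≈ 1626.3*I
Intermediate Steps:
P = -1
W = I*√2 (W = √(-1 - 1) = √(-2) = I*√2 ≈ 1.4142*I)
g(D, R) = 5*I*D*√2 (g(D, R) = ((I*√2)*D)*5 = (I*D*√2)*5 = 5*I*D*√2)
-23*g(-10, -28) = -115*I*(-10)*√2 = -(-1150)*I*√2 = 1150*I*√2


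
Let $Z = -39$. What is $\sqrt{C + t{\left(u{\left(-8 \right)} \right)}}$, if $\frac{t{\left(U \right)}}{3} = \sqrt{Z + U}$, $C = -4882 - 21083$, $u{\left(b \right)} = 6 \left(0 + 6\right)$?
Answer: $\sqrt{-25965 + 3 i \sqrt{3}} \approx 0.016 + 161.14 i$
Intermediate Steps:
$u{\left(b \right)} = 36$ ($u{\left(b \right)} = 6 \cdot 6 = 36$)
$C = -25965$
$t{\left(U \right)} = 3 \sqrt{-39 + U}$
$\sqrt{C + t{\left(u{\left(-8 \right)} \right)}} = \sqrt{-25965 + 3 \sqrt{-39 + 36}} = \sqrt{-25965 + 3 \sqrt{-3}} = \sqrt{-25965 + 3 i \sqrt{3}}$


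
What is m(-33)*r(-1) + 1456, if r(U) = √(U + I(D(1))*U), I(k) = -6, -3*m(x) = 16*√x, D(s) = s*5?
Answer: 1456 - 16*I*√165/3 ≈ 1456.0 - 68.508*I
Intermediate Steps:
D(s) = 5*s
m(x) = -16*√x/3
r(U) = √5*√(-U) (r(U) = √(U - 6*U) = √(-5*U) = √5*√(-U))
m(-33)*r(-1) + 1456 = (-16*I*√33/3)*(√5*√(-1*(-1))) + 1456 = (-16*I*√33/3)*(√5*√1) + 1456 = (-16*I*√33/3)*(√5*1) + 1456 = (-16*I*√33/3)*√5 + 1456 = -16*I*√165/3 + 1456 = 1456 - 16*I*√165/3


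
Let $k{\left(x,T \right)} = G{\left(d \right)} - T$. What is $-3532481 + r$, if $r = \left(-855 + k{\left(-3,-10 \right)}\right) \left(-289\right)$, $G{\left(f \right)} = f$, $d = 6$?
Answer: $-3290010$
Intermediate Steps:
$k{\left(x,T \right)} = 6 - T$
$r = 242471$ ($r = \left(-855 + \left(6 - -10\right)\right) \left(-289\right) = \left(-855 + \left(6 + 10\right)\right) \left(-289\right) = \left(-855 + 16\right) \left(-289\right) = \left(-839\right) \left(-289\right) = 242471$)
$-3532481 + r = -3532481 + 242471 = -3290010$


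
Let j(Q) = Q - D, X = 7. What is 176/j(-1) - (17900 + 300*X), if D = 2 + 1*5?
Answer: -20022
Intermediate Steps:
D = 7 (D = 2 + 5 = 7)
j(Q) = -7 + Q (j(Q) = Q - 1*7 = Q - 7 = -7 + Q)
176/j(-1) - (17900 + 300*X) = 176/(-7 - 1) - 100/(1/((7*3)*1 + 179)) = 176/(-8) - 100/(1/(21*1 + 179)) = 176*(-⅛) - 100/(1/(21 + 179)) = -22 - 100/(1/200) = -22 - 100/1/200 = -22 - 100*200 = -22 - 20000 = -20022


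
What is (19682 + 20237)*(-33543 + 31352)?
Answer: -87462529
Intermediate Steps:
(19682 + 20237)*(-33543 + 31352) = 39919*(-2191) = -87462529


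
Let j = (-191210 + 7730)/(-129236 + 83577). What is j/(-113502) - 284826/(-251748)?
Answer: 1108132584029/979471297602 ≈ 1.1314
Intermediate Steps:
j = 183480/45659 (j = -183480/(-45659) = -183480*(-1/45659) = 183480/45659 ≈ 4.0185)
j/(-113502) - 284826/(-251748) = (183480/45659)/(-113502) - 284826/(-251748) = (183480/45659)*(-1/113502) - 284826*(-1/251748) = -30580/863731303 + 1283/1134 = 1108132584029/979471297602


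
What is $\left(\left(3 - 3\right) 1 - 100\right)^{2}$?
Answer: $10000$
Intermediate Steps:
$\left(\left(3 - 3\right) 1 - 100\right)^{2} = \left(0 \cdot 1 - 100\right)^{2} = \left(0 - 100\right)^{2} = \left(-100\right)^{2} = 10000$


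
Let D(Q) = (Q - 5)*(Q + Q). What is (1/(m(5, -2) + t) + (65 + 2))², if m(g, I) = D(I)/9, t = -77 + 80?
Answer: 13645636/3025 ≈ 4511.0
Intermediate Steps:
D(Q) = 2*Q*(-5 + Q) (D(Q) = (-5 + Q)*(2*Q) = 2*Q*(-5 + Q))
t = 3
m(g, I) = 2*I*(-5 + I)/9 (m(g, I) = (2*I*(-5 + I))/9 = (2*I*(-5 + I))*(⅑) = 2*I*(-5 + I)/9)
(1/(m(5, -2) + t) + (65 + 2))² = (1/((2/9)*(-2)*(-5 - 2) + 3) + (65 + 2))² = (1/((2/9)*(-2)*(-7) + 3) + 67)² = (1/(28/9 + 3) + 67)² = (1/(55/9) + 67)² = (9/55 + 67)² = (3694/55)² = 13645636/3025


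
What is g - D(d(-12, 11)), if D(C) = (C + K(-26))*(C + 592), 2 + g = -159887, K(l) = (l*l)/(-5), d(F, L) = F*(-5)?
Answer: -554293/5 ≈ -1.1086e+5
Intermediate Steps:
d(F, L) = -5*F
K(l) = -l²/5 (K(l) = l²*(-⅕) = -l²/5)
g = -159889 (g = -2 - 159887 = -159889)
D(C) = (592 + C)*(-676/5 + C) (D(C) = (C - ⅕*(-26)²)*(C + 592) = (C - ⅕*676)*(592 + C) = (C - 676/5)*(592 + C) = (-676/5 + C)*(592 + C) = (592 + C)*(-676/5 + C))
g - D(d(-12, 11)) = -159889 - (-400192/5 + (-5*(-12))² + 2284*(-5*(-12))/5) = -159889 - (-400192/5 + 60² + (2284/5)*60) = -159889 - (-400192/5 + 3600 + 27408) = -159889 - 1*(-245152/5) = -159889 + 245152/5 = -554293/5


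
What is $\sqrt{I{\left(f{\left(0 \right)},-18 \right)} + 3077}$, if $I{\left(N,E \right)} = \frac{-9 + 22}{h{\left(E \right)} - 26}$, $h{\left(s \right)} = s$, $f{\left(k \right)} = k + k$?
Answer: $\frac{95 \sqrt{165}}{22} \approx 55.468$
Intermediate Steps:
$f{\left(k \right)} = 2 k$
$I{\left(N,E \right)} = \frac{13}{-26 + E}$ ($I{\left(N,E \right)} = \frac{-9 + 22}{E - 26} = \frac{13}{-26 + E}$)
$\sqrt{I{\left(f{\left(0 \right)},-18 \right)} + 3077} = \sqrt{\frac{13}{-26 - 18} + 3077} = \sqrt{\frac{13}{-44} + 3077} = \sqrt{13 \left(- \frac{1}{44}\right) + 3077} = \sqrt{- \frac{13}{44} + 3077} = \sqrt{\frac{135375}{44}} = \frac{95 \sqrt{165}}{22}$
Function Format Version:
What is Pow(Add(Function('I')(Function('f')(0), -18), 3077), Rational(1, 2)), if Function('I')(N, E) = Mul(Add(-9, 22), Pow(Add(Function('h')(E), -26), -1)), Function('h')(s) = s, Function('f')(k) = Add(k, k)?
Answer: Mul(Rational(95, 22), Pow(165, Rational(1, 2))) ≈ 55.468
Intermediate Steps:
Function('f')(k) = Mul(2, k)
Function('I')(N, E) = Mul(13, Pow(Add(-26, E), -1)) (Function('I')(N, E) = Mul(Add(-9, 22), Pow(Add(E, -26), -1)) = Mul(13, Pow(Add(-26, E), -1)))
Pow(Add(Function('I')(Function('f')(0), -18), 3077), Rational(1, 2)) = Pow(Add(Mul(13, Pow(Add(-26, -18), -1)), 3077), Rational(1, 2)) = Pow(Add(Mul(13, Pow(-44, -1)), 3077), Rational(1, 2)) = Pow(Add(Mul(13, Rational(-1, 44)), 3077), Rational(1, 2)) = Pow(Add(Rational(-13, 44), 3077), Rational(1, 2)) = Pow(Rational(135375, 44), Rational(1, 2)) = Mul(Rational(95, 22), Pow(165, Rational(1, 2)))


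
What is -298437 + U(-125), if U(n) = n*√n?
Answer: -298437 - 625*I*√5 ≈ -2.9844e+5 - 1397.5*I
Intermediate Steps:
U(n) = n^(3/2)
-298437 + U(-125) = -298437 + (-125)^(3/2) = -298437 - 625*I*√5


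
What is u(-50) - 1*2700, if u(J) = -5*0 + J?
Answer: -2750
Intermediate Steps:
u(J) = J (u(J) = 0 + J = J)
u(-50) - 1*2700 = -50 - 1*2700 = -50 - 2700 = -2750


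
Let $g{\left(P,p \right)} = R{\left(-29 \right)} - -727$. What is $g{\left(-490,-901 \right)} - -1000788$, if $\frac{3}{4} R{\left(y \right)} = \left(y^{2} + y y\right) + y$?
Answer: $1003719$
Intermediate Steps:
$R{\left(y \right)} = \frac{4 y}{3} + \frac{8 y^{2}}{3}$ ($R{\left(y \right)} = \frac{4 \left(\left(y^{2} + y y\right) + y\right)}{3} = \frac{4 \left(\left(y^{2} + y^{2}\right) + y\right)}{3} = \frac{4 \left(2 y^{2} + y\right)}{3} = \frac{4 \left(y + 2 y^{2}\right)}{3} = \frac{4 y}{3} + \frac{8 y^{2}}{3}$)
$g{\left(P,p \right)} = 2931$ ($g{\left(P,p \right)} = \frac{4}{3} \left(-29\right) \left(1 + 2 \left(-29\right)\right) - -727 = \frac{4}{3} \left(-29\right) \left(1 - 58\right) + 727 = \frac{4}{3} \left(-29\right) \left(-57\right) + 727 = 2204 + 727 = 2931$)
$g{\left(-490,-901 \right)} - -1000788 = 2931 - -1000788 = 2931 + \left(-505492 + 1506280\right) = 2931 + 1000788 = 1003719$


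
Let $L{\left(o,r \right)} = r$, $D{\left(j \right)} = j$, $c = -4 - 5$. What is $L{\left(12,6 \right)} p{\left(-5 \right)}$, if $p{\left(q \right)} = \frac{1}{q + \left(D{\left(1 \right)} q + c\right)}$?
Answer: $- \frac{6}{19} \approx -0.31579$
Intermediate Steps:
$c = -9$ ($c = -4 - 5 = -9$)
$p{\left(q \right)} = \frac{1}{-9 + 2 q}$ ($p{\left(q \right)} = \frac{1}{q + \left(1 q - 9\right)} = \frac{1}{q + \left(q - 9\right)} = \frac{1}{q + \left(-9 + q\right)} = \frac{1}{-9 + 2 q}$)
$L{\left(12,6 \right)} p{\left(-5 \right)} = \frac{6}{-9 + 2 \left(-5\right)} = \frac{6}{-9 - 10} = \frac{6}{-19} = 6 \left(- \frac{1}{19}\right) = - \frac{6}{19}$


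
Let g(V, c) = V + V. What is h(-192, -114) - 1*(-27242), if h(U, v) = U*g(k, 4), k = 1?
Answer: 26858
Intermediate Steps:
g(V, c) = 2*V
h(U, v) = 2*U (h(U, v) = U*(2*1) = U*2 = 2*U)
h(-192, -114) - 1*(-27242) = 2*(-192) - 1*(-27242) = -384 + 27242 = 26858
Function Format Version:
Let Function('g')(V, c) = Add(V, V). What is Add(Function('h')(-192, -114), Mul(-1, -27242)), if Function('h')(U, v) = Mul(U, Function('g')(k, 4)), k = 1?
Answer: 26858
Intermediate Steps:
Function('g')(V, c) = Mul(2, V)
Function('h')(U, v) = Mul(2, U) (Function('h')(U, v) = Mul(U, Mul(2, 1)) = Mul(U, 2) = Mul(2, U))
Add(Function('h')(-192, -114), Mul(-1, -27242)) = Add(Mul(2, -192), Mul(-1, -27242)) = Add(-384, 27242) = 26858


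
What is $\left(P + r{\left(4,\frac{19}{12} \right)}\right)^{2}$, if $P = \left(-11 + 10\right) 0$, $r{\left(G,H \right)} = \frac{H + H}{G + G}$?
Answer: $\frac{361}{2304} \approx 0.15668$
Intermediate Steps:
$r{\left(G,H \right)} = \frac{H}{G}$ ($r{\left(G,H \right)} = \frac{2 H}{2 G} = 2 H \frac{1}{2 G} = \frac{H}{G}$)
$P = 0$ ($P = \left(-1\right) 0 = 0$)
$\left(P + r{\left(4,\frac{19}{12} \right)}\right)^{2} = \left(0 + \frac{19 \cdot \frac{1}{12}}{4}\right)^{2} = \left(0 + 19 \cdot \frac{1}{12} \cdot \frac{1}{4}\right)^{2} = \left(0 + \frac{19}{12} \cdot \frac{1}{4}\right)^{2} = \left(0 + \frac{19}{48}\right)^{2} = \left(\frac{19}{48}\right)^{2} = \frac{361}{2304}$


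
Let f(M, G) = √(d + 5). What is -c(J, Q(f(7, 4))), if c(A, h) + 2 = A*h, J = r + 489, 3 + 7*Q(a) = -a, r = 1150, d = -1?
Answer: 8209/7 ≈ 1172.7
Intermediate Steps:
f(M, G) = 2 (f(M, G) = √(-1 + 5) = √4 = 2)
Q(a) = -3/7 - a/7 (Q(a) = -3/7 + (-a)/7 = -3/7 - a/7)
J = 1639 (J = 1150 + 489 = 1639)
c(A, h) = -2 + A*h
-c(J, Q(f(7, 4))) = -(-2 + 1639*(-3/7 - ⅐*2)) = -(-2 + 1639*(-3/7 - 2/7)) = -(-2 + 1639*(-5/7)) = -(-2 - 8195/7) = -1*(-8209/7) = 8209/7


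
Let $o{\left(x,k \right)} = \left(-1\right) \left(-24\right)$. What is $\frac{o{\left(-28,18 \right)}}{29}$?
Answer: $\frac{24}{29} \approx 0.82759$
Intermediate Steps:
$o{\left(x,k \right)} = 24$
$\frac{o{\left(-28,18 \right)}}{29} = \frac{24}{29}$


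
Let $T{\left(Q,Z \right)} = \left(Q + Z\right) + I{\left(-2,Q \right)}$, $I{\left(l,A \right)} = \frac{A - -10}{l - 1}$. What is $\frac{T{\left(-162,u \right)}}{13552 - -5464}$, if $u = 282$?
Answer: $\frac{64}{7131} \approx 0.0089749$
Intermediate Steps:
$I{\left(l,A \right)} = \frac{10 + A}{-1 + l}$ ($I{\left(l,A \right)} = \frac{A + 10}{-1 + l} = \frac{10 + A}{-1 + l}$)
$T{\left(Q,Z \right)} = - \frac{10}{3} + Z + \frac{2 Q}{3}$ ($T{\left(Q,Z \right)} = \left(Q + Z\right) + \frac{10 + Q}{-1 - 2} = \left(Q + Z\right) + \frac{10 + Q}{-3} = \left(Q + Z\right) - \frac{10 + Q}{3} = \left(Q + Z\right) - \left(\frac{10}{3} + \frac{Q}{3}\right) = - \frac{10}{3} + Z + \frac{2 Q}{3}$)
$\frac{T{\left(-162,u \right)}}{13552 - -5464} = \frac{- \frac{10}{3} + 282 + \frac{2}{3} \left(-162\right)}{13552 - -5464} = \frac{- \frac{10}{3} + 282 - 108}{13552 + 5464} = \frac{512}{3 \cdot 19016} = \frac{512}{3} \cdot \frac{1}{19016} = \frac{64}{7131}$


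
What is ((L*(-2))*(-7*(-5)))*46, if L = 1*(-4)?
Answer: 12880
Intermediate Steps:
L = -4
((L*(-2))*(-7*(-5)))*46 = ((-4*(-2))*(-7*(-5)))*46 = (8*35)*46 = 280*46 = 12880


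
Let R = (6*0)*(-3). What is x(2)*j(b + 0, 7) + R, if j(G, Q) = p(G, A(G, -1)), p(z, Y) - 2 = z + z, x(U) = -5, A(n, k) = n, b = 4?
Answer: -50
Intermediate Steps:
p(z, Y) = 2 + 2*z (p(z, Y) = 2 + (z + z) = 2 + 2*z)
R = 0 (R = 0*(-3) = 0)
j(G, Q) = 2 + 2*G
x(2)*j(b + 0, 7) + R = -5*(2 + 2*(4 + 0)) + 0 = -5*(2 + 2*4) + 0 = -5*(2 + 8) + 0 = -5*10 + 0 = -50 + 0 = -50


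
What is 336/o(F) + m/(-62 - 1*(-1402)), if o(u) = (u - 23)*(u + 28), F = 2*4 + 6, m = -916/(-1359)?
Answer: -44939/50585 ≈ -0.88839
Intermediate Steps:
m = 916/1359 (m = -916*(-1/1359) = 916/1359 ≈ 0.67402)
F = 14 (F = 8 + 6 = 14)
o(u) = (-23 + u)*(28 + u)
336/o(F) + m/(-62 - 1*(-1402)) = 336/(-644 + 14**2 + 5*14) + 916/(1359*(-62 - 1*(-1402))) = 336/(-644 + 196 + 70) + 916/(1359*(-62 + 1402)) = 336/(-378) + (916/1359)/1340 = 336*(-1/378) + (916/1359)*(1/1340) = -8/9 + 229/455265 = -44939/50585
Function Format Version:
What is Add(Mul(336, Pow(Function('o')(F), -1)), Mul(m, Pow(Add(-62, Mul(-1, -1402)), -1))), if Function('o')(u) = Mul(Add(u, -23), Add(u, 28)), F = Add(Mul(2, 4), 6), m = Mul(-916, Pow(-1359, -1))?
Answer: Rational(-44939, 50585) ≈ -0.88839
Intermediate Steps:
m = Rational(916, 1359) (m = Mul(-916, Rational(-1, 1359)) = Rational(916, 1359) ≈ 0.67402)
F = 14 (F = Add(8, 6) = 14)
Function('o')(u) = Mul(Add(-23, u), Add(28, u))
Add(Mul(336, Pow(Function('o')(F), -1)), Mul(m, Pow(Add(-62, Mul(-1, -1402)), -1))) = Add(Mul(336, Pow(Add(-644, Pow(14, 2), Mul(5, 14)), -1)), Mul(Rational(916, 1359), Pow(Add(-62, Mul(-1, -1402)), -1))) = Add(Mul(336, Pow(Add(-644, 196, 70), -1)), Mul(Rational(916, 1359), Pow(Add(-62, 1402), -1))) = Add(Mul(336, Pow(-378, -1)), Mul(Rational(916, 1359), Pow(1340, -1))) = Add(Mul(336, Rational(-1, 378)), Mul(Rational(916, 1359), Rational(1, 1340))) = Add(Rational(-8, 9), Rational(229, 455265)) = Rational(-44939, 50585)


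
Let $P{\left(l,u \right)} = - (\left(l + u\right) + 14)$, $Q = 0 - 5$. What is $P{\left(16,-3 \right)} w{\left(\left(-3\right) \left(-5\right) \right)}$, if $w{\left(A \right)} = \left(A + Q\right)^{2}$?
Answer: $-2700$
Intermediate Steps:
$Q = -5$
$P{\left(l,u \right)} = -14 - l - u$ ($P{\left(l,u \right)} = - (14 + l + u) = -14 - l - u$)
$w{\left(A \right)} = \left(-5 + A\right)^{2}$ ($w{\left(A \right)} = \left(A - 5\right)^{2} = \left(-5 + A\right)^{2}$)
$P{\left(16,-3 \right)} w{\left(\left(-3\right) \left(-5\right) \right)} = \left(-14 - 16 - -3\right) \left(-5 - -15\right)^{2} = \left(-14 - 16 + 3\right) \left(-5 + 15\right)^{2} = - 27 \cdot 10^{2} = \left(-27\right) 100 = -2700$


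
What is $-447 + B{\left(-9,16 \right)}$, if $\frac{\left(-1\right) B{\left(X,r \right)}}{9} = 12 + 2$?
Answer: $-573$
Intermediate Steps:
$B{\left(X,r \right)} = -126$ ($B{\left(X,r \right)} = - 9 \left(12 + 2\right) = \left(-9\right) 14 = -126$)
$-447 + B{\left(-9,16 \right)} = -447 - 126 = -573$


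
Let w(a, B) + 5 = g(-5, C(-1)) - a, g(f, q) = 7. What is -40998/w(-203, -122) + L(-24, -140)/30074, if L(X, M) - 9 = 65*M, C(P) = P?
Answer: -1234837507/6165170 ≈ -200.29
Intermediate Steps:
L(X, M) = 9 + 65*M
w(a, B) = 2 - a (w(a, B) = -5 + (7 - a) = 2 - a)
-40998/w(-203, -122) + L(-24, -140)/30074 = -40998/(2 - 1*(-203)) + (9 + 65*(-140))/30074 = -40998/(2 + 203) + (9 - 9100)*(1/30074) = -40998/205 - 9091*1/30074 = -40998*1/205 - 9091/30074 = -40998/205 - 9091/30074 = -1234837507/6165170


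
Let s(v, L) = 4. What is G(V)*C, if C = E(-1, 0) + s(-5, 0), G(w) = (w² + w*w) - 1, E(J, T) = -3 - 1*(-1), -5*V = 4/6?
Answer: -434/225 ≈ -1.9289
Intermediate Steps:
V = -2/15 (V = -4/(5*6) = -⅕*⅔ = -2/15 ≈ -0.13333)
E(J, T) = -2 (E(J, T) = -3 + 1 = -2)
G(w) = -1 + 2*w² (G(w) = (w² + w²) - 1 = 2*w² - 1 = -1 + 2*w²)
C = 2 (C = -2 + 4 = 2)
G(V)*C = (-1 + 2*(-2/15)²)*2 = (-1 + 2*(4/225))*2 = (-1 + 8/225)*2 = -217/225*2 = -434/225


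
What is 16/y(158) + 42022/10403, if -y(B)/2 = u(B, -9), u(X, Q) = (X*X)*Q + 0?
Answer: 2360354524/584326107 ≈ 4.0394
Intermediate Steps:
u(X, Q) = Q*X² (u(X, Q) = X²*Q + 0 = Q*X² + 0 = Q*X²)
y(B) = 18*B² (y(B) = -(-18)*B² = 18*B²)
16/y(158) + 42022/10403 = 16/((18*158²)) + 42022/10403 = 16/((18*24964)) + 42022*(1/10403) = 16/449352 + 42022/10403 = 16*(1/449352) + 42022/10403 = 2/56169 + 42022/10403 = 2360354524/584326107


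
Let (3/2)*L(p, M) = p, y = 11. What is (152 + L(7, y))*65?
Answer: 30550/3 ≈ 10183.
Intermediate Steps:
L(p, M) = 2*p/3
(152 + L(7, y))*65 = (152 + (2/3)*7)*65 = (152 + 14/3)*65 = (470/3)*65 = 30550/3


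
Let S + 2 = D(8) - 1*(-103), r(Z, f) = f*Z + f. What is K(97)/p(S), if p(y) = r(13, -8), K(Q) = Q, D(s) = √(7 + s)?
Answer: -97/112 ≈ -0.86607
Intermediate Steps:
r(Z, f) = f + Z*f (r(Z, f) = Z*f + f = f + Z*f)
S = 101 + √15 (S = -2 + (√(7 + 8) - 1*(-103)) = -2 + (√15 + 103) = -2 + (103 + √15) = 101 + √15 ≈ 104.87)
p(y) = -112 (p(y) = -8*(1 + 13) = -8*14 = -112)
K(97)/p(S) = 97/(-112) = 97*(-1/112) = -97/112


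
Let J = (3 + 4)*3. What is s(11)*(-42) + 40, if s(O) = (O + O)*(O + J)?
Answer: -29528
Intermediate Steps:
J = 21 (J = 7*3 = 21)
s(O) = 2*O*(21 + O) (s(O) = (O + O)*(O + 21) = (2*O)*(21 + O) = 2*O*(21 + O))
s(11)*(-42) + 40 = (2*11*(21 + 11))*(-42) + 40 = (2*11*32)*(-42) + 40 = 704*(-42) + 40 = -29568 + 40 = -29528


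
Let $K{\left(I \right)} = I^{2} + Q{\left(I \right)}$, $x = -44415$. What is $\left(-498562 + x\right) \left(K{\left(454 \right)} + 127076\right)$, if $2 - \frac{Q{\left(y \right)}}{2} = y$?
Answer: $-180424741376$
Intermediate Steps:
$Q{\left(y \right)} = 4 - 2 y$
$K{\left(I \right)} = 4 + I^{2} - 2 I$ ($K{\left(I \right)} = I^{2} - \left(-4 + 2 I\right) = 4 + I^{2} - 2 I$)
$\left(-498562 + x\right) \left(K{\left(454 \right)} + 127076\right) = \left(-498562 - 44415\right) \left(\left(4 + 454^{2} - 908\right) + 127076\right) = - 542977 \left(\left(4 + 206116 - 908\right) + 127076\right) = - 542977 \left(205212 + 127076\right) = \left(-542977\right) 332288 = -180424741376$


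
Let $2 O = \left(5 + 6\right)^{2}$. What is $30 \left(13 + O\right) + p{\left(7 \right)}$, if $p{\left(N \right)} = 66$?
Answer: $2271$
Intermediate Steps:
$O = \frac{121}{2}$ ($O = \frac{\left(5 + 6\right)^{2}}{2} = \frac{11^{2}}{2} = \frac{1}{2} \cdot 121 = \frac{121}{2} \approx 60.5$)
$30 \left(13 + O\right) + p{\left(7 \right)} = 30 \left(13 + \frac{121}{2}\right) + 66 = 30 \cdot \frac{147}{2} + 66 = 2205 + 66 = 2271$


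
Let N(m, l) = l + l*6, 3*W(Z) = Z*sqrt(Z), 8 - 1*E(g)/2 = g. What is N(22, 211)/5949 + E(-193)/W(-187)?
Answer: 1477/5949 + 1206*I*sqrt(187)/34969 ≈ 0.24828 + 0.47161*I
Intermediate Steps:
E(g) = 16 - 2*g
W(Z) = Z**(3/2)/3 (W(Z) = (Z*sqrt(Z))/3 = Z**(3/2)/3)
N(m, l) = 7*l (N(m, l) = l + 6*l = 7*l)
N(22, 211)/5949 + E(-193)/W(-187) = (7*211)/5949 + (16 - 2*(-193))/(((-187)**(3/2)/3)) = 1477*(1/5949) + (16 + 386)/(((-187*I*sqrt(187))/3)) = 1477/5949 + 402/((-187*I*sqrt(187)/3)) = 1477/5949 + 402*(3*I*sqrt(187)/34969) = 1477/5949 + 1206*I*sqrt(187)/34969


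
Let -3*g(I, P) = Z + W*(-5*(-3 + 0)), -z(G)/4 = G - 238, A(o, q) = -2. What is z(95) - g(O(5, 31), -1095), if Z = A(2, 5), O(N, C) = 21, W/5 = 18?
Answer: 3064/3 ≈ 1021.3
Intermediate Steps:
W = 90 (W = 5*18 = 90)
Z = -2
z(G) = 952 - 4*G (z(G) = -4*(G - 238) = -4*(-238 + G) = 952 - 4*G)
g(I, P) = -1348/3 (g(I, P) = -(-2 + 90*(-5*(-3 + 0)))/3 = -(-2 + 90*(-5*(-3)))/3 = -(-2 + 90*15)/3 = -(-2 + 1350)/3 = -1/3*1348 = -1348/3)
z(95) - g(O(5, 31), -1095) = (952 - 4*95) - 1*(-1348/3) = (952 - 380) + 1348/3 = 572 + 1348/3 = 3064/3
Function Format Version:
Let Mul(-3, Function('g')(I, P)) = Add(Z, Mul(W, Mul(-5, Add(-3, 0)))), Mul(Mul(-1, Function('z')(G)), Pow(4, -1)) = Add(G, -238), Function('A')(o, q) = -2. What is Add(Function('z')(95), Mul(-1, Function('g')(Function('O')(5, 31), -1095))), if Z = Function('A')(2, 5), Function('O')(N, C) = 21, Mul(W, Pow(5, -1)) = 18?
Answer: Rational(3064, 3) ≈ 1021.3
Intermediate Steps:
W = 90 (W = Mul(5, 18) = 90)
Z = -2
Function('z')(G) = Add(952, Mul(-4, G)) (Function('z')(G) = Mul(-4, Add(G, -238)) = Mul(-4, Add(-238, G)) = Add(952, Mul(-4, G)))
Function('g')(I, P) = Rational(-1348, 3) (Function('g')(I, P) = Mul(Rational(-1, 3), Add(-2, Mul(90, Mul(-5, Add(-3, 0))))) = Mul(Rational(-1, 3), Add(-2, Mul(90, Mul(-5, -3)))) = Mul(Rational(-1, 3), Add(-2, Mul(90, 15))) = Mul(Rational(-1, 3), Add(-2, 1350)) = Mul(Rational(-1, 3), 1348) = Rational(-1348, 3))
Add(Function('z')(95), Mul(-1, Function('g')(Function('O')(5, 31), -1095))) = Add(Add(952, Mul(-4, 95)), Mul(-1, Rational(-1348, 3))) = Add(Add(952, -380), Rational(1348, 3)) = Add(572, Rational(1348, 3)) = Rational(3064, 3)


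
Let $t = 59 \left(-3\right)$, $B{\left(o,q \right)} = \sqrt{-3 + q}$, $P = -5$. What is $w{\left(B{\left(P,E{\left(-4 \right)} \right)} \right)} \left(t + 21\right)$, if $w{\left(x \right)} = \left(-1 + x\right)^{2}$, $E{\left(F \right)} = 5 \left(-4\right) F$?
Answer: $-12168 + 312 \sqrt{77} \approx -9430.2$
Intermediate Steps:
$E{\left(F \right)} = - 20 F$
$t = -177$
$w{\left(B{\left(P,E{\left(-4 \right)} \right)} \right)} \left(t + 21\right) = \left(-1 + \sqrt{-3 - -80}\right)^{2} \left(-177 + 21\right) = \left(-1 + \sqrt{-3 + 80}\right)^{2} \left(-156\right) = \left(-1 + \sqrt{77}\right)^{2} \left(-156\right) = - 156 \left(-1 + \sqrt{77}\right)^{2}$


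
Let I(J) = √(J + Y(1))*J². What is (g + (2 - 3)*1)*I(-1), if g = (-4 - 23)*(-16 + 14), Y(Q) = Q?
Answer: 0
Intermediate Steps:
g = 54 (g = -27*(-2) = 54)
I(J) = J²*√(1 + J) (I(J) = √(J + 1)*J² = √(1 + J)*J² = J²*√(1 + J))
(g + (2 - 3)*1)*I(-1) = (54 + (2 - 3)*1)*((-1)²*√(1 - 1)) = (54 - 1*1)*(1*√0) = (54 - 1)*(1*0) = 53*0 = 0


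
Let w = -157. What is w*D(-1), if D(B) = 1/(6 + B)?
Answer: -157/5 ≈ -31.400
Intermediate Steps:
w*D(-1) = -157/(6 - 1) = -157/5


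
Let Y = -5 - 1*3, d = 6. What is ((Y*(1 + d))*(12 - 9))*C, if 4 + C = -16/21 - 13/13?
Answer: 968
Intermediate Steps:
C = -121/21 (C = -4 + (-16/21 - 13/13) = -4 + (-16*1/21 - 13*1/13) = -4 + (-16/21 - 1) = -4 - 37/21 = -121/21 ≈ -5.7619)
Y = -8 (Y = -5 - 3 = -8)
((Y*(1 + d))*(12 - 9))*C = ((-8*(1 + 6))*(12 - 9))*(-121/21) = (-8*7*3)*(-121/21) = -56*3*(-121/21) = -168*(-121/21) = 968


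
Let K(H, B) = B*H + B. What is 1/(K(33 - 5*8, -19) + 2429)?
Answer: 1/2543 ≈ 0.00039324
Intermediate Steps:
K(H, B) = B + B*H
1/(K(33 - 5*8, -19) + 2429) = 1/(-19*(1 + (33 - 5*8)) + 2429) = 1/(-19*(1 + (33 - 1*40)) + 2429) = 1/(-19*(1 + (33 - 40)) + 2429) = 1/(-19*(1 - 7) + 2429) = 1/(-19*(-6) + 2429) = 1/(114 + 2429) = 1/2543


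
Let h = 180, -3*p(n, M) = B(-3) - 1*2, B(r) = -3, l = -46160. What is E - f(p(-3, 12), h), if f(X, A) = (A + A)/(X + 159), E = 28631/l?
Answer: -31826471/11124560 ≈ -2.8609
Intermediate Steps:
p(n, M) = 5/3 (p(n, M) = -(-3 - 1*2)/3 = -(-3 - 2)/3 = -1/3*(-5) = 5/3)
E = -28631/46160 (E = 28631/(-46160) = 28631*(-1/46160) = -28631/46160 ≈ -0.62026)
f(X, A) = 2*A/(159 + X) (f(X, A) = (2*A)/(159 + X) = 2*A/(159 + X))
E - f(p(-3, 12), h) = -28631/46160 - 2*180/(159 + 5/3) = -28631/46160 - 2*180/482/3 = -28631/46160 - 2*180*3/482 = -28631/46160 - 1*540/241 = -28631/46160 - 540/241 = -31826471/11124560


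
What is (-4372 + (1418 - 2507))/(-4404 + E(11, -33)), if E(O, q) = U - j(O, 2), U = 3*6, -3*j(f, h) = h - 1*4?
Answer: 16383/13160 ≈ 1.2449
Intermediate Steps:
j(f, h) = 4/3 - h/3 (j(f, h) = -(h - 1*4)/3 = -(h - 4)/3 = -(-4 + h)/3 = 4/3 - h/3)
U = 18
E(O, q) = 52/3 (E(O, q) = 18 - (4/3 - 1/3*2) = 18 - (4/3 - 2/3) = 18 - 1*2/3 = 18 - 2/3 = 52/3)
(-4372 + (1418 - 2507))/(-4404 + E(11, -33)) = (-4372 + (1418 - 2507))/(-4404 + 52/3) = (-4372 - 1089)/(-13160/3) = -5461*(-3/13160) = 16383/13160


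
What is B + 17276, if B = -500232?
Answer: -482956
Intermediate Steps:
B + 17276 = -500232 + 17276 = -482956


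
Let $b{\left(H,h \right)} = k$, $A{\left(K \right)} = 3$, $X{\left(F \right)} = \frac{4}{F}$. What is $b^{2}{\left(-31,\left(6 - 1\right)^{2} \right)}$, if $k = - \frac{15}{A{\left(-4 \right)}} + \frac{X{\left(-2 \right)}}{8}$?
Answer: $\frac{441}{16} \approx 27.563$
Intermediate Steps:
$k = - \frac{21}{4}$ ($k = - \frac{15}{3} + \frac{4 \frac{1}{-2}}{8} = \left(-15\right) \frac{1}{3} + 4 \left(- \frac{1}{2}\right) \frac{1}{8} = -5 - \frac{1}{4} = - \frac{21}{4} \approx -5.25$)
$b{\left(H,h \right)} = - \frac{21}{4}$
$b^{2}{\left(-31,\left(6 - 1\right)^{2} \right)} = \left(- \frac{21}{4}\right)^{2} = \frac{441}{16}$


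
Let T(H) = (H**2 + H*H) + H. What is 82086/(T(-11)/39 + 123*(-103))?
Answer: -533559/82310 ≈ -6.4823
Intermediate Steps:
T(H) = H + 2*H**2 (T(H) = (H**2 + H**2) + H = 2*H**2 + H = H + 2*H**2)
82086/(T(-11)/39 + 123*(-103)) = 82086/(-11*(1 + 2*(-11))/39 + 123*(-103)) = 82086/(-11*(1 - 22)*(1/39) - 12669) = 82086/(-11*(-21)*(1/39) - 12669) = 82086/(231*(1/39) - 12669) = 82086/(77/13 - 12669) = 82086/(-164620/13) = 82086*(-13/164620) = -533559/82310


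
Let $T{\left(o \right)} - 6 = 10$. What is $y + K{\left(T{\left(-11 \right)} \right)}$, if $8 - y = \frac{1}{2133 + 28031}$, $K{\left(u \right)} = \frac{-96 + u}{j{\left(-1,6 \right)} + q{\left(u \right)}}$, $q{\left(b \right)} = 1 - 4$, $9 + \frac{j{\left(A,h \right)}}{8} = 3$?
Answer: $\frac{14719981}{1538364} \approx 9.5686$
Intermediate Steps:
$j{\left(A,h \right)} = -48$ ($j{\left(A,h \right)} = -72 + 8 \cdot 3 = -72 + 24 = -48$)
$T{\left(o \right)} = 16$ ($T{\left(o \right)} = 6 + 10 = 16$)
$q{\left(b \right)} = -3$ ($q{\left(b \right)} = 1 - 4 = -3$)
$K{\left(u \right)} = \frac{32}{17} - \frac{u}{51}$ ($K{\left(u \right)} = \frac{-96 + u}{-48 - 3} = \frac{-96 + u}{-51} = \left(-96 + u\right) \left(- \frac{1}{51}\right) = \frac{32}{17} - \frac{u}{51}$)
$y = \frac{241311}{30164}$ ($y = 8 - \frac{1}{2133 + 28031} = 8 - \frac{1}{30164} = \frac{241311}{30164} \approx 8.0$)
$y + K{\left(T{\left(-11 \right)} \right)} = \frac{241311}{30164} + \left(\frac{32}{17} - \frac{16}{51}\right) = \frac{241311}{30164} + \frac{80}{51} = \frac{14719981}{1538364}$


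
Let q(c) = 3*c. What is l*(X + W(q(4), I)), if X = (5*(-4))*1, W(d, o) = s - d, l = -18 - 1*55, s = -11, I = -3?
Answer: 3139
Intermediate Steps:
l = -73 (l = -18 - 55 = -73)
W(d, o) = -11 - d
X = -20 (X = -20*1 = -20)
l*(X + W(q(4), I)) = -73*(-20 + (-11 - 3*4)) = -73*(-20 + (-11 - 1*12)) = -73*(-20 + (-11 - 12)) = -73*(-20 - 23) = -73*(-43) = 3139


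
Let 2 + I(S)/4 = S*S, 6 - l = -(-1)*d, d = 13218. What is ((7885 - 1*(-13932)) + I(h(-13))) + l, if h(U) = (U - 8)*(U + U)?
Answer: 1201061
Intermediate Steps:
l = -13212 (l = 6 - (-1)*(-1*13218) = 6 - (-1)*(-13218) = 6 - 1*13218 = 6 - 13218 = -13212)
h(U) = 2*U*(-8 + U) (h(U) = (-8 + U)*(2*U) = 2*U*(-8 + U))
I(S) = -8 + 4*S**2 (I(S) = -8 + 4*(S*S) = -8 + 4*S**2)
((7885 - 1*(-13932)) + I(h(-13))) + l = ((7885 - 1*(-13932)) + (-8 + 4*(2*(-13)*(-8 - 13))**2)) - 13212 = ((7885 + 13932) + (-8 + 4*(2*(-13)*(-21))**2)) - 13212 = (21817 + (-8 + 4*546**2)) - 13212 = (21817 + (-8 + 4*298116)) - 13212 = (21817 + (-8 + 1192464)) - 13212 = (21817 + 1192456) - 13212 = 1214273 - 13212 = 1201061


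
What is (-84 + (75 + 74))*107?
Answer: 6955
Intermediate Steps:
(-84 + (75 + 74))*107 = (-84 + 149)*107 = 65*107 = 6955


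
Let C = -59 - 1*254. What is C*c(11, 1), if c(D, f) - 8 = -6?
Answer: -626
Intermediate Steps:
c(D, f) = 2 (c(D, f) = 8 - 6 = 2)
C = -313 (C = -59 - 254 = -313)
C*c(11, 1) = -313*2 = -626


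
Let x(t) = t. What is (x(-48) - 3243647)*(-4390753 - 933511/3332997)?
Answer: 47469424721166861140/3332997 ≈ 1.4242e+13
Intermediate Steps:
(x(-48) - 3243647)*(-4390753 - 933511/3332997) = (-48 - 3243647)*(-4390753 - 933511/3332997) = -3243695*(-4390753 - 933511*1/3332997) = -3243695*(-4390753 - 933511/3332997) = -3243695*(-14634367510252/3332997) = 47469424721166861140/3332997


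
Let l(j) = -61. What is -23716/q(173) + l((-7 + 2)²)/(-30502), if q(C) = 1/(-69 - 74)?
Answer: 103444116837/30502 ≈ 3.3914e+6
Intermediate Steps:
q(C) = -1/143 (q(C) = 1/(-143) = -1/143)
-23716/q(173) + l((-7 + 2)²)/(-30502) = -23716/(-1/143) - 61/(-30502) = -23716*(-143) - 61*(-1/30502) = 3391388 + 61/30502 = 103444116837/30502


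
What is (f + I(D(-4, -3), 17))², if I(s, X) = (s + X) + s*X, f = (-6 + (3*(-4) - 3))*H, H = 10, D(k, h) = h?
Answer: 61009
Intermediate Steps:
f = -210 (f = (-6 + (3*(-4) - 3))*10 = (-6 + (-12 - 3))*10 = (-6 - 15)*10 = -21*10 = -210)
I(s, X) = X + s + X*s (I(s, X) = (X + s) + X*s = X + s + X*s)
(f + I(D(-4, -3), 17))² = (-210 + (17 - 3 + 17*(-3)))² = (-210 + (17 - 3 - 51))² = (-210 - 37)² = (-247)² = 61009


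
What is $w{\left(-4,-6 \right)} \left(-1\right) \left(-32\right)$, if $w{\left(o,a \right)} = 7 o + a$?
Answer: $-1088$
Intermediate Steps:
$w{\left(o,a \right)} = a + 7 o$
$w{\left(-4,-6 \right)} \left(-1\right) \left(-32\right) = \left(-6 + 7 \left(-4\right)\right) \left(-1\right) \left(-32\right) = \left(-6 - 28\right) \left(-1\right) \left(-32\right) = \left(-34\right) \left(-1\right) \left(-32\right) = 34 \left(-32\right) = -1088$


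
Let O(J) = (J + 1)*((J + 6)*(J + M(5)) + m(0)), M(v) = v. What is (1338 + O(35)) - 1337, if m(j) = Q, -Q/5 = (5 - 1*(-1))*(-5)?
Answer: 64441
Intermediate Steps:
Q = 150 (Q = -5*(5 - 1*(-1))*(-5) = -5*(5 + 1)*(-5) = -30*(-5) = -5*(-30) = 150)
m(j) = 150
O(J) = (1 + J)*(150 + (5 + J)*(6 + J)) (O(J) = (J + 1)*((J + 6)*(J + 5) + 150) = (1 + J)*((6 + J)*(5 + J) + 150) = (1 + J)*((5 + J)*(6 + J) + 150) = (1 + J)*(150 + (5 + J)*(6 + J)))
(1338 + O(35)) - 1337 = (1338 + (180 + 35³ + 12*35² + 191*35)) - 1337 = (1338 + (180 + 42875 + 12*1225 + 6685)) - 1337 = (1338 + (180 + 42875 + 14700 + 6685)) - 1337 = (1338 + 64440) - 1337 = 65778 - 1337 = 64441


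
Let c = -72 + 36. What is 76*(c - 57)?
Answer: -7068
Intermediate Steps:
c = -36
76*(c - 57) = 76*(-36 - 57) = 76*(-93) = -7068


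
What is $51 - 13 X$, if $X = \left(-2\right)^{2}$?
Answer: $-1$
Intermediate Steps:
$X = 4$
$51 - 13 X = 51 - 52 = -1$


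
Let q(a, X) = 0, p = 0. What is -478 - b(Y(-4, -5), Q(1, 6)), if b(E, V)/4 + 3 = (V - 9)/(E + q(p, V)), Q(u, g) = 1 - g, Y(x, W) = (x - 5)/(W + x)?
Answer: -410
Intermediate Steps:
Y(x, W) = (-5 + x)/(W + x)
b(E, V) = -12 + 4*(-9 + V)/E (b(E, V) = -12 + 4*((V - 9)/(E + 0)) = -12 + 4*((-9 + V)/E) = -12 + 4*(-9 + V)/E)
-478 - b(Y(-4, -5), Q(1, 6)) = -478 - 4*(-9 + (1 - 1*6) - 3*(-5 - 4)/(-5 - 4))/((-5 - 4)/(-5 - 4)) = -478 - 4*(-9 + (1 - 6) - 3*(-9)/(-9))/(-9/(-9)) = -478 - 4*(-9 - 5 - (-1)*(-9)/3)/((-1/9*(-9))) = -478 - 4*(-9 - 5 - 3*1)/1 = -478 - 4*(-9 - 5 - 3) = -478 - 4*(-17) = -478 - 1*(-68) = -478 + 68 = -410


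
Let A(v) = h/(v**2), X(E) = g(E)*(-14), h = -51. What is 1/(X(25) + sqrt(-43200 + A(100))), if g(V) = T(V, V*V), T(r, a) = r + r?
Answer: -1000000/761714293 - 100*I*sqrt(432000051)/5332000051 ≈ -0.0013128 - 0.00038981*I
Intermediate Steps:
T(r, a) = 2*r
g(V) = 2*V
X(E) = -28*E (X(E) = (2*E)*(-14) = -28*E)
A(v) = -51/v**2
1/(X(25) + sqrt(-43200 + A(100))) = 1/(-28*25 + sqrt(-43200 - 51/100**2)) = 1/(-700 + sqrt(-43200 - 51*1/10000)) = 1/(-700 + sqrt(-43200 - 51/10000)) = 1/(-700 + sqrt(-432000051/10000)) = 1/(-700 + I*sqrt(432000051)/100)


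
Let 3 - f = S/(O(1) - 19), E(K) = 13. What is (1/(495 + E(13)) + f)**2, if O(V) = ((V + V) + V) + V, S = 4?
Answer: 620358649/58064400 ≈ 10.684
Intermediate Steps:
O(V) = 4*V (O(V) = (2*V + V) + V = 3*V + V = 4*V)
f = 49/15 (f = 3 - 4/(4*1 - 19) = 3 - 4/(4 - 19) = 3 - 4/(-15) = 3 - 4*(-1)/15 = 3 - 1*(-4/15) = 3 + 4/15 = 49/15 ≈ 3.2667)
(1/(495 + E(13)) + f)**2 = (1/(495 + 13) + 49/15)**2 = (1/508 + 49/15)**2 = (24907/7620)**2 = 620358649/58064400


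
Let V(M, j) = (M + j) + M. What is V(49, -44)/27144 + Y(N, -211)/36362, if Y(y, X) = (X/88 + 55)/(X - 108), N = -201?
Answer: 26338635/13269802832 ≈ 0.0019849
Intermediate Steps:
V(M, j) = j + 2*M
Y(y, X) = (55 + X/88)/(-108 + X) (Y(y, X) = (X*(1/88) + 55)/(-108 + X) = (X/88 + 55)/(-108 + X) = (55 + X/88)/(-108 + X))
V(49, -44)/27144 + Y(N, -211)/36362 = (-44 + 2*49)/27144 + ((4840 - 211)/(88*(-108 - 211)))/36362 = (-44 + 98)*(1/27144) + ((1/88)*4629/(-319))*(1/36362) = 54*(1/27144) + ((1/88)*(-1/319)*4629)*(1/36362) = 3/1508 - 4629/28072*1/36362 = 3/1508 - 4629/1020754064 = 26338635/13269802832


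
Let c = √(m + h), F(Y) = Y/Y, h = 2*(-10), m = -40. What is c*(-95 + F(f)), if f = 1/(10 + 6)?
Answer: -188*I*√15 ≈ -728.12*I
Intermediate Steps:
h = -20
f = 1/16 ≈ 0.062500
F(Y) = 1
c = 2*I*√15 (c = √(-40 - 20) = √(-60) = 2*I*√15 ≈ 7.746*I)
c*(-95 + F(f)) = (2*I*√15)*(-95 + 1) = (2*I*√15)*(-94) = -188*I*√15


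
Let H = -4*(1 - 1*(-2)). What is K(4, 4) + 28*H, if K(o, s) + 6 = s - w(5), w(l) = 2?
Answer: -340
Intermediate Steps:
K(o, s) = -8 + s (K(o, s) = -6 + (s - 1*2) = -6 + (s - 2) = -6 + (-2 + s) = -8 + s)
H = -12 (H = -4*(1 + 2) = -4*3 = -12)
K(4, 4) + 28*H = (-8 + 4) + 28*(-12) = -4 - 336 = -340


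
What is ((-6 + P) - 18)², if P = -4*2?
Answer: 1024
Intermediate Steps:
P = -8
((-6 + P) - 18)² = ((-6 - 8) - 18)² = (-14 - 18)² = (-32)² = 1024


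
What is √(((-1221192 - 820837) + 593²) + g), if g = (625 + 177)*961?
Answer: I*√919658 ≈ 958.99*I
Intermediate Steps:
g = 770722 (g = 802*961 = 770722)
√(((-1221192 - 820837) + 593²) + g) = √(((-1221192 - 820837) + 593²) + 770722) = √((-2042029 + 351649) + 770722) = √(-1690380 + 770722) = √(-919658) = I*√919658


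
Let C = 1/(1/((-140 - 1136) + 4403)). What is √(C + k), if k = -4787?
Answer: 2*I*√415 ≈ 40.743*I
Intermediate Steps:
C = 3127 (C = 1/(1/(-1276 + 4403)) = 1/(1/3127) = 3127)
√(C + k) = √(3127 - 4787) = √(-1660) = 2*I*√415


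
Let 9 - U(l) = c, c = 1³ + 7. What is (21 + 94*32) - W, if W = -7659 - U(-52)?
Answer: 10689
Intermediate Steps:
c = 8 (c = 1 + 7 = 8)
U(l) = 1 (U(l) = 9 - 1*8 = 9 - 8 = 1)
W = -7660 (W = -7659 - 1*1 = -7659 - 1 = -7660)
(21 + 94*32) - W = (21 + 94*32) - 1*(-7660) = (21 + 3008) + 7660 = 3029 + 7660 = 10689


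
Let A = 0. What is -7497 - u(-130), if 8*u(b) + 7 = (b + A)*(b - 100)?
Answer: -89869/8 ≈ -11234.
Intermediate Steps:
u(b) = -7/8 + b*(-100 + b)/8 (u(b) = -7/8 + ((b + 0)*(b - 100))/8 = -7/8 + (b*(-100 + b))/8 = -7/8 + b*(-100 + b)/8)
-7497 - u(-130) = -7497 - (-7/8 - 25/2*(-130) + (⅛)*(-130)²) = -7497 - (-7/8 + 1625 + (⅛)*16900) = -7497 - (-7/8 + 1625 + 4225/2) = -7497 - 1*29893/8 = -7497 - 29893/8 = -89869/8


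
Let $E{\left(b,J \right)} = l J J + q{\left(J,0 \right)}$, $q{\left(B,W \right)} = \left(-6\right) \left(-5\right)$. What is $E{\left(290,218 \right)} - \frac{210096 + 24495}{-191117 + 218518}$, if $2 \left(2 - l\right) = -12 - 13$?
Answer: $\frac{18882561737}{27401} \approx 6.8912 \cdot 10^{5}$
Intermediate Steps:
$l = \frac{29}{2}$ ($l = 2 - \frac{-12 - 13}{2} = 2 - - \frac{25}{2} = 2 + \frac{25}{2} = \frac{29}{2} \approx 14.5$)
$q{\left(B,W \right)} = 30$
$E{\left(b,J \right)} = 30 + \frac{29 J^{2}}{2}$ ($E{\left(b,J \right)} = \frac{29 J}{2} J + 30 = \frac{29 J^{2}}{2} + 30 = 30 + \frac{29 J^{2}}{2}$)
$E{\left(290,218 \right)} - \frac{210096 + 24495}{-191117 + 218518} = \left(30 + \frac{29 \cdot 218^{2}}{2}\right) - \frac{210096 + 24495}{-191117 + 218518} = \left(30 + \frac{29}{2} \cdot 47524\right) - \frac{234591}{27401} = \left(30 + 689098\right) - 234591 \cdot \frac{1}{27401} = 689128 - \frac{234591}{27401} = \frac{18882561737}{27401}$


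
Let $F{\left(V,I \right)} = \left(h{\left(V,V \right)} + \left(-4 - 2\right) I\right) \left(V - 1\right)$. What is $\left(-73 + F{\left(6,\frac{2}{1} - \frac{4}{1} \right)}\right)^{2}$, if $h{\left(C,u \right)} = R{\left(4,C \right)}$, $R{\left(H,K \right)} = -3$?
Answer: $784$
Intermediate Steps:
$h{\left(C,u \right)} = -3$
$F{\left(V,I \right)} = \left(-1 + V\right) \left(-3 - 6 I\right)$ ($F{\left(V,I \right)} = \left(-3 + \left(-4 - 2\right) I\right) \left(V - 1\right) = \left(-3 - 6 I\right) \left(-1 + V\right) = \left(-1 + V\right) \left(-3 - 6 I\right)$)
$\left(-73 + F{\left(6,\frac{2}{1} - \frac{4}{1} \right)}\right)^{2} = \left(-73 + \left(3 - 18 + 6 \left(\frac{2}{1} - \frac{4}{1}\right) - 6 \left(\frac{2}{1} - \frac{4}{1}\right) 6\right)\right)^{2} = \left(-73 + \left(3 - 18 + 6 \left(2 \cdot 1 - 4\right) - 6 \left(2 \cdot 1 - 4\right) 6\right)\right)^{2} = \left(-73 + \left(3 - 18 + 6 \left(2 - 4\right) - 6 \left(2 - 4\right) 6\right)\right)^{2} = \left(-73 + \left(3 - 18 + 6 \left(-2\right) - \left(-12\right) 6\right)\right)^{2} = \left(-73 + \left(3 - 18 - 12 + 72\right)\right)^{2} = \left(-73 + 45\right)^{2} = \left(-28\right)^{2} = 784$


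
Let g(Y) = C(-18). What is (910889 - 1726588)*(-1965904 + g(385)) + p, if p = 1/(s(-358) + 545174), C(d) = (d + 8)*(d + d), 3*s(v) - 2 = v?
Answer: 2621649016561252499/1635166 ≈ 1.6033e+12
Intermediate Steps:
s(v) = ⅔ + v/3
C(d) = 2*d*(8 + d) (C(d) = (8 + d)*(2*d) = 2*d*(8 + d))
p = 3/1635166 (p = 1/((⅔ + (⅓)*(-358)) + 545174) = 1/((⅔ - 358/3) + 545174) = 1/(-356/3 + 545174) = 1/(1635166/3) = 3/1635166 ≈ 1.8347e-6)
g(Y) = 360 (g(Y) = 2*(-18)*(8 - 18) = 2*(-18)*(-10) = 360)
(910889 - 1726588)*(-1965904 + g(385)) + p = (910889 - 1726588)*(-1965904 + 360) + 3/1635166 = -815699*(-1965544) + 3/1635166 = 1603292275256 + 3/1635166 = 2621649016561252499/1635166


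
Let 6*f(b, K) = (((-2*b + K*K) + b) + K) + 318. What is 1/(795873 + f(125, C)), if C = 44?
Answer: 6/4777411 ≈ 1.2559e-6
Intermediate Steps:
f(b, K) = 53 - b/6 + K/6 + K**2/6 (f(b, K) = ((((-2*b + K*K) + b) + K) + 318)/6 = ((((-2*b + K**2) + b) + K) + 318)/6 = ((((K**2 - 2*b) + b) + K) + 318)/6 = (((K**2 - b) + K) + 318)/6 = ((K + K**2 - b) + 318)/6 = (318 + K + K**2 - b)/6 = 53 - b/6 + K/6 + K**2/6)
1/(795873 + f(125, C)) = 1/(795873 + (53 - 1/6*125 + (1/6)*44 + (1/6)*44**2)) = 1/(795873 + (53 - 125/6 + 22/3 + (1/6)*1936)) = 1/(795873 + (53 - 125/6 + 22/3 + 968/3)) = 1/(795873 + 2173/6) = 1/(4777411/6) = 6/4777411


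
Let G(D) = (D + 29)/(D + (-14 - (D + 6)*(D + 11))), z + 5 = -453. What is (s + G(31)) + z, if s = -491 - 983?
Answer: -2969544/1537 ≈ -1932.0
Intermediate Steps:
s = -1474
z = -458 (z = -5 - 453 = -458)
G(D) = (29 + D)/(-14 + D - (6 + D)*(11 + D)) (G(D) = (29 + D)/(D + (-14 - (6 + D)*(11 + D))) = (29 + D)/(-14 + D - (6 + D)*(11 + D)))
(s + G(31)) + z = (-1474 + (-29 - 1*31)/(80 + 31² + 16*31)) - 458 = (-1474 + (-29 - 31)/(80 + 961 + 496)) - 458 = (-1474 - 60/1537) - 458 = -2265598/1537 - 458 = -2969544/1537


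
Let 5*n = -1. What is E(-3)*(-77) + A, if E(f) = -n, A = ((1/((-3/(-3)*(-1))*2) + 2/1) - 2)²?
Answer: -303/20 ≈ -15.150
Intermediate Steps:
n = -⅕ (n = (⅕)*(-1) = -⅕ ≈ -0.20000)
A = ¼ (A = ((1/((-3*(-⅓)*(-1))*2) + 2*1) - 2)² = ((1/((1*(-1))*2) + 2) - 2)² = ((1/(-1*2) + 2) - 2)² = ((1/(-2) + 2) - 2)² = ((1*(-½) + 2) - 2)² = ((-½ + 2) - 2)² = (3/2 - 2)² = (-½)² = ¼ ≈ 0.25000)
E(f) = ⅕ (E(f) = -1*(-⅕) = ⅕)
E(-3)*(-77) + A = (⅕)*(-77) + ¼ = -77/5 + ¼ = -303/20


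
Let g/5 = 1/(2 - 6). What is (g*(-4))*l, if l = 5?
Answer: 25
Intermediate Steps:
g = -5/4 (g = 5/(2 - 6) = 5/(-4) = 5*(-¼) = -5/4 ≈ -1.2500)
(g*(-4))*l = -5/4*(-4)*5 = 5*5 = 25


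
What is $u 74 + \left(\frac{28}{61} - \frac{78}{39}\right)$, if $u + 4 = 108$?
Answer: $\frac{469362}{61} \approx 7694.5$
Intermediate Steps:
$u = 104$ ($u = -4 + 108 = 104$)
$u 74 + \left(\frac{28}{61} - \frac{78}{39}\right) = 104 \cdot 74 + \left(\frac{28}{61} - \frac{78}{39}\right) = 7696 + \left(28 \cdot \frac{1}{61} - 2\right) = 7696 + \left(\frac{28}{61} - 2\right) = 7696 - \frac{94}{61} = \frac{469362}{61}$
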